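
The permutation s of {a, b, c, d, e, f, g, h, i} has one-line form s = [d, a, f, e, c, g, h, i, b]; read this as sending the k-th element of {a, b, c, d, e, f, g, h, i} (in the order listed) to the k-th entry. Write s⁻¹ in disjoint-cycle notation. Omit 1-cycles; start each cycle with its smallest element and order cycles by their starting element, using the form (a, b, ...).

First write s in disjoint cycles: (a, d, e, c, f, g, h, i, b).
Reversing each cycle (and rotating so the smallest element leads) gives s⁻¹ = (a, b, i, h, g, f, c, e, d).

(a, b, i, h, g, f, c, e, d)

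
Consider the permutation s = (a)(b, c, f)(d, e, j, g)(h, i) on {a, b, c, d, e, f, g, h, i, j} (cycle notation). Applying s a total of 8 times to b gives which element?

f

b lies in the 3-cycle (b, c, f).
Since the cycle has length 3, s^8 acts on it the same as s^2 (8 mod 3 = 2).
Advancing 2 steps from b: b → c → f.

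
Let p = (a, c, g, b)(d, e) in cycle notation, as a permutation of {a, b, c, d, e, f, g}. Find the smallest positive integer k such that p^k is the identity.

4

The disjoint cycles have lengths 4, 2, 1.
The order is lcm(4, 2) = 4.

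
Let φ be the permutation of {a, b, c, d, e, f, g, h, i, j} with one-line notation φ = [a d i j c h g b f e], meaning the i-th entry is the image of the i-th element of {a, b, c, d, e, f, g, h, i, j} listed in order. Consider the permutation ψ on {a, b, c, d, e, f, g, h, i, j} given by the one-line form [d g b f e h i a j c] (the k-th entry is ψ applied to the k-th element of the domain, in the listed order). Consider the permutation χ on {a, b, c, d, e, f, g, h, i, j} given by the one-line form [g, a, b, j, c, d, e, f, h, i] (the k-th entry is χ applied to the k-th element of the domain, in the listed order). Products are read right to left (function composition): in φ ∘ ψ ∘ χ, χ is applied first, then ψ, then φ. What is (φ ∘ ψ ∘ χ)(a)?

Apply the permutations in order: χ(a) = g, then ψ(g) = i, then φ(i) = f. So (φ ∘ ψ ∘ χ)(a) = f.

f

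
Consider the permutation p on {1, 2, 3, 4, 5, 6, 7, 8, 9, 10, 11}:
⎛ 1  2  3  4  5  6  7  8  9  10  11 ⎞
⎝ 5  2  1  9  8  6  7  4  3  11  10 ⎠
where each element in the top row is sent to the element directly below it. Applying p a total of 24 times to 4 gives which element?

Tracing 4 → 9 → … returns to 4 after 6 steps, so 4 lies in a 6-cycle (1, 5, 8, 4, 9, 3).
Since the cycle has length 6, p^24 acts on it the same as p^0 (24 mod 6 = 0).
So p^24(4) = 4.

4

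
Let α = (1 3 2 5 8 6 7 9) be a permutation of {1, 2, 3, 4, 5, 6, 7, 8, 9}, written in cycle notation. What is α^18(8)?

7

8 lies in the 8-cycle (1 3 2 5 8 6 7 9).
Since the cycle has length 8, α^18 acts on it the same as α^2 (18 mod 8 = 2).
Advancing 2 steps from 8: 8 → 6 → 7.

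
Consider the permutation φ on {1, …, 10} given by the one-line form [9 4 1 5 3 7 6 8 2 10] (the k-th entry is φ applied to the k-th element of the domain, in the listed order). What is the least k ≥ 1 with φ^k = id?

Writing φ as disjoint cycles, the cycle lengths are 6, 2, 1, 1.
The order is lcm(6, 2) = 6.

6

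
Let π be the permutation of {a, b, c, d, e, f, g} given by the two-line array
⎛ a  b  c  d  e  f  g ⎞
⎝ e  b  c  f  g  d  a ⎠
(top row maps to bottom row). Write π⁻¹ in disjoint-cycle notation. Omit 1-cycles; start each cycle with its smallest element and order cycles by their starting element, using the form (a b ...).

The cycle decomposition of π is (a e g)(d f).
The inverse reverses every cycle; in canonical form, π⁻¹ = (a g e)(d f).

(a g e)(d f)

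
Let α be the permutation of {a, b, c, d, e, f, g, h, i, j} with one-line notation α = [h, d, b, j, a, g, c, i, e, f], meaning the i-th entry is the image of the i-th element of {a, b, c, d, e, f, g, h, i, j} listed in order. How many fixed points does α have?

No element satisfies α(x) = x, so there are 0 fixed points.

0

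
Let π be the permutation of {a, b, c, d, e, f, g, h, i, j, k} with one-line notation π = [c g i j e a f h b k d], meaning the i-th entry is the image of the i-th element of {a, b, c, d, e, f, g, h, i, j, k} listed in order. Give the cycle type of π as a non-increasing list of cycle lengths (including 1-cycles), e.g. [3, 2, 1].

The disjoint cycles are (a, c, i, b, g, f)(d, j, k)(e)(h), with lengths 6, 3, 1, 1 in non-increasing order.

[6, 3, 1, 1]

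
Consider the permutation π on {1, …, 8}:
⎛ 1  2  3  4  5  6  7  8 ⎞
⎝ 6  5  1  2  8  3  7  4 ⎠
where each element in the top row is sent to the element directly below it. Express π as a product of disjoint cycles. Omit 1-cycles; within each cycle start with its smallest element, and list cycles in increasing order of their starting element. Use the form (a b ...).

(1 6 3)(2 5 8 4)

Iterating π from 1 gives 1 → 6 → 3 → 1; that is the 3-cycle (1 6 3).
Continuing from each remaining unvisited element yields (1 6 3)(2 5 8 4).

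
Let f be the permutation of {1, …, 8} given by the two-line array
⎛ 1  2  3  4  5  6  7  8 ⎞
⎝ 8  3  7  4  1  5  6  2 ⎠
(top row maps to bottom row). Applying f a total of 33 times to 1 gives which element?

Tracing 1 → 8 → … returns to 1 after 7 steps, so 1 lies in a 7-cycle (1, 8, 2, 3, 7, 6, 5).
Powers repeat with period 7 on this cycle, and 33 mod 7 = 5, so f^33(1) = f^5(1).
Stepping 5 places around the cycle: 1 → 8 → 2 → 3 → 7 → 6.

6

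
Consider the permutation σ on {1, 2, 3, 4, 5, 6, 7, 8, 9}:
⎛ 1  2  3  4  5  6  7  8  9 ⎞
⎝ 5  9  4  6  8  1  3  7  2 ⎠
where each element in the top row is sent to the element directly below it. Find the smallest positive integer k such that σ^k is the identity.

14

The disjoint-cycle form of σ has cycle lengths 7, 2.
The order is lcm(7, 2) = 14.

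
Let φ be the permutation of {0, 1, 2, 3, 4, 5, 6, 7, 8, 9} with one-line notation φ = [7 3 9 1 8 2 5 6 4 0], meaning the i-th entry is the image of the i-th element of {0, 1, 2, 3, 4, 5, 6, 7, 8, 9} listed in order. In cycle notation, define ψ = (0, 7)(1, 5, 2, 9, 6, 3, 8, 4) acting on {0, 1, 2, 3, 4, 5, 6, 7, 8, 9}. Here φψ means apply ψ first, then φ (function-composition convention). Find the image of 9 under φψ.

First apply ψ: ψ(9) = 6, then φ(6) = 5. Thus (φψ)(9) = 5.

5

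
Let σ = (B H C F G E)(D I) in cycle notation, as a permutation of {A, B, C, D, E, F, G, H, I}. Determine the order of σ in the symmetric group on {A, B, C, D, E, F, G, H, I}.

6

The disjoint cycles have lengths 6, 2, 1.
The order of σ is the least common multiple of its cycle lengths: lcm(6, 2) = 6.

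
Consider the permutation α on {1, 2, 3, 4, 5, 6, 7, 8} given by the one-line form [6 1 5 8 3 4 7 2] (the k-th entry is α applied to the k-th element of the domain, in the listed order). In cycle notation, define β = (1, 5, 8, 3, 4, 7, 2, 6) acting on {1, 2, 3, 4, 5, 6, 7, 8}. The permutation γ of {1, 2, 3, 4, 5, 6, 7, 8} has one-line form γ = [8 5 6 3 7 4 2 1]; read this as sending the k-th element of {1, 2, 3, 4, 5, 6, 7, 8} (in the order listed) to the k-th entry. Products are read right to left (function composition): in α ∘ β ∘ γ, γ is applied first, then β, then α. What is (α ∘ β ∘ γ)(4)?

Apply the permutations in order: γ(4) = 3, then β(3) = 4, then α(4) = 8. So (α ∘ β ∘ γ)(4) = 8.

8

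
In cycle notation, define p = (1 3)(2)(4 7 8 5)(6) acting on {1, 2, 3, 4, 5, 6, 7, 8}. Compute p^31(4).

4 lies in the 4-cycle (4 7 8 5).
On a 4-cycle, p^4 is the identity, so p^31 = p^3 there (31 ≡ 3 mod 4).
Stepping 3 places around the cycle: 4 → 7 → 8 → 5.

5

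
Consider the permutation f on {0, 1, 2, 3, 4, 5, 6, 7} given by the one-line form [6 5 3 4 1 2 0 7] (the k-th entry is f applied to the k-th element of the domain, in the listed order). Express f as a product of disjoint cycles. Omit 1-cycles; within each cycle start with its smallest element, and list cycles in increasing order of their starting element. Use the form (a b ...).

(0 6)(1 5 2 3 4)

Start at 0 and follow images: 0 → 6 → 0, giving the cycle (0 6).
Repeating from the next unused element and collecting all non-trivial cycles gives (0 6)(1 5 2 3 4).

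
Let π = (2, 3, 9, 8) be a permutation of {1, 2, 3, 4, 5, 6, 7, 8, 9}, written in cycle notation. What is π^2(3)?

8

3 lies in the 4-cycle (2, 3, 9, 8).
Stepping 2 places around the cycle: 3 → 9 → 8.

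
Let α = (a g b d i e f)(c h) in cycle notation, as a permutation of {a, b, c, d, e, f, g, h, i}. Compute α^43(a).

g

a lies in the 7-cycle (a g b d i e f).
Since the cycle has length 7, α^43 acts on it the same as α^1 (43 mod 7 = 1).
Advancing 1 step from a: a → g.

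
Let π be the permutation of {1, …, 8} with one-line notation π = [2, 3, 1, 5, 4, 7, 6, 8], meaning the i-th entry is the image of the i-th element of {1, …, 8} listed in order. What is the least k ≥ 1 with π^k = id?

6

Writing π as disjoint cycles, the cycle lengths are 3, 2, 2, 1.
The order of π is the least common multiple of its cycle lengths: lcm(3, 2, 2) = 6.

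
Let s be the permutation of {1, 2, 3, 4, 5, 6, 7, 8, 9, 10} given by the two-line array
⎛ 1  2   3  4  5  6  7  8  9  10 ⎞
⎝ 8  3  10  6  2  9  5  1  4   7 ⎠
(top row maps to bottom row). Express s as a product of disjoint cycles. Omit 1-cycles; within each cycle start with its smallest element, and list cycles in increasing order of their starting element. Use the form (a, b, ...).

(1, 8)(2, 3, 10, 7, 5)(4, 6, 9)

From 1: 1 → 8 → 1, closing the cycle (1, 8).
Repeating from the next unused element and collecting all non-trivial cycles gives (1, 8)(2, 3, 10, 7, 5)(4, 6, 9).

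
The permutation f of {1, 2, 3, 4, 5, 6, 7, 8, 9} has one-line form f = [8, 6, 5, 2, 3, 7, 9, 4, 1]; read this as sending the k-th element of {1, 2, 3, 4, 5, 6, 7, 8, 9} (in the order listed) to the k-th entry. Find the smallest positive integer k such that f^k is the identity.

Writing f as disjoint cycles, the cycle lengths are 7, 2.
The order is lcm(7, 2) = 14.

14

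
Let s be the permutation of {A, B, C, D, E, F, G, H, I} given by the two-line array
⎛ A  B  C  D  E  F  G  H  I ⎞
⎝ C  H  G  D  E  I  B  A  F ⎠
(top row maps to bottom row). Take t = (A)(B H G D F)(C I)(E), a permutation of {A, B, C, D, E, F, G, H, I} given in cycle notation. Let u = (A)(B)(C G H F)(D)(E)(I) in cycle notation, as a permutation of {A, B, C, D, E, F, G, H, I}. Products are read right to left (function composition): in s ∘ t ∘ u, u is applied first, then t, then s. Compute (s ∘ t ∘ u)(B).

Apply the permutations in order: u(B) = B, then t(B) = H, then s(H) = A. So (s ∘ t ∘ u)(B) = A.

A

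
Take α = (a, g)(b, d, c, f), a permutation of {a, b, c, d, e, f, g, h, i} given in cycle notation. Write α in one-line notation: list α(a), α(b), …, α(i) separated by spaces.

Reading each image from the cycles: a→g, b→d, c→f, d→c, e→e, f→b, g→a, h→h, i→i.
So the one-line form is g d f c e b a h i.

g d f c e b a h i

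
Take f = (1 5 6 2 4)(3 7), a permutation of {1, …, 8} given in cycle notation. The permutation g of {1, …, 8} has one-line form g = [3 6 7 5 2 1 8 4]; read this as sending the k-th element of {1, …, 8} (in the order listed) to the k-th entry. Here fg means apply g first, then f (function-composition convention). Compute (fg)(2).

2

(fg)(2) = f(g(2)). g(2) = 6, then f(6) = 2. So (fg)(2) = 2.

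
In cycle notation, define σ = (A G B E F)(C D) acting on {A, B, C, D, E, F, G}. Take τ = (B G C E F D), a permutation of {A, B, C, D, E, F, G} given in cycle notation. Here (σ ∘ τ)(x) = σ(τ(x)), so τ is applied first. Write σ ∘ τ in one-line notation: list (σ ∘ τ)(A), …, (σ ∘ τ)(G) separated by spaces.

G B F E A C D

Chase each element through τ then σ: A → A → G; B → G → B; C → E → F; D → B → E; E → F → A; F → D → C; G → C → D.
So σ ∘ τ in one-line form is G B F E A C D.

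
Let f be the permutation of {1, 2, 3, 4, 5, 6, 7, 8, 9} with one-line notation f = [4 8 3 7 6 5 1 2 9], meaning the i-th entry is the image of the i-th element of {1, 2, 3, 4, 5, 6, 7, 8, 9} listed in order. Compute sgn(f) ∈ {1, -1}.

1

In disjoint-cycle form the cycle lengths are 3, 2, 2, 1, 1.
A cycle of length ℓ contributes ℓ−1 transpositions, so f is a product of 2 + 1 + 1 = 4 transpositions — even.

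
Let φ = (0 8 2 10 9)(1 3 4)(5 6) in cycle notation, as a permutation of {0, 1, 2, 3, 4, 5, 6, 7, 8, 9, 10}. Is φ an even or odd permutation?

odd

The cycle lengths are 5, 3, 2, 1.
A cycle is odd iff its length is even; φ has 1 even-length cycle, so sgn(φ) = (−1)^1 and φ is odd.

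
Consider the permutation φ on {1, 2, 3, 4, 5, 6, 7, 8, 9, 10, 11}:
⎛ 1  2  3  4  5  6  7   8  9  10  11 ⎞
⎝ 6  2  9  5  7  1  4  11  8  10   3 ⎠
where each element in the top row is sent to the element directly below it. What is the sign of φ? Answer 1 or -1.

In disjoint-cycle form the cycle lengths are 4, 3, 2, 1, 1.
A cycle of length ℓ contributes ℓ−1 transpositions, so φ is a product of 3 + 2 + 1 = 6 transpositions — even.

1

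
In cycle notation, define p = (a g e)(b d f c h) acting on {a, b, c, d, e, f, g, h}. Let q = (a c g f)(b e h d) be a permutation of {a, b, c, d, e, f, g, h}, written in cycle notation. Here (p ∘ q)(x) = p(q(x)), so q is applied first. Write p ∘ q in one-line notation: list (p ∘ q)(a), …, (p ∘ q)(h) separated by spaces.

Chase each element through q then p: a → c → h; b → e → a; c → g → e; d → b → d; e → h → b; f → a → g; g → f → c; h → d → f.
So p ∘ q in one-line form is h a e d b g c f.

h a e d b g c f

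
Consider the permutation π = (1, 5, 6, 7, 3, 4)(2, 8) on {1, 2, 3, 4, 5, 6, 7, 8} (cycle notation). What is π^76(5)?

4

5 lies in the 6-cycle (1, 5, 6, 7, 3, 4).
Since the cycle has length 6, π^76 acts on it the same as π^4 (76 mod 6 = 4).
Stepping 4 places around the cycle: 5 → 6 → 7 → 3 → 4.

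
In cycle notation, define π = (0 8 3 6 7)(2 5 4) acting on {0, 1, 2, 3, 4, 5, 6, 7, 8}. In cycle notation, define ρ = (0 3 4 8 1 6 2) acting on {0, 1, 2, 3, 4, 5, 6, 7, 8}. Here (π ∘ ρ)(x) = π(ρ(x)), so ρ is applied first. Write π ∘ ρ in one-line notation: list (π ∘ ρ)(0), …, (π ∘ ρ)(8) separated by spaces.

For each element, apply ρ then π: 0 → 3 → 6; 1 → 6 → 7; 2 → 0 → 8; 3 → 4 → 2; 4 → 8 → 3; 5 → 5 → 4; 6 → 2 → 5; 7 → 7 → 0; 8 → 1 → 1.
So π ∘ ρ in one-line form is 6 7 8 2 3 4 5 0 1.

6 7 8 2 3 4 5 0 1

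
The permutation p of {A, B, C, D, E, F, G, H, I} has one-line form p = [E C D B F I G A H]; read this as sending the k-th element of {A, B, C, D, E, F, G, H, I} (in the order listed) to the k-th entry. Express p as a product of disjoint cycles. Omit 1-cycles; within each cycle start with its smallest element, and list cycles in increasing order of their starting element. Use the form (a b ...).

From A: A → E → F → I → H → A, closing the cycle (A E F I H).
Repeating from the next unused element and collecting all non-trivial cycles gives (A E F I H)(B C D).

(A E F I H)(B C D)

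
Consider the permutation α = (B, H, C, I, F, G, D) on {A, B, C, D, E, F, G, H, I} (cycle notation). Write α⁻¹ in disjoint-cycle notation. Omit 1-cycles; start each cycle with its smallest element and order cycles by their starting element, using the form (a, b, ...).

Inverting a permutation written in cycle notation just reverses the order within every cycle.
After reversing and putting each cycle's least element first, α⁻¹ = (B, D, G, F, I, C, H).

(B, D, G, F, I, C, H)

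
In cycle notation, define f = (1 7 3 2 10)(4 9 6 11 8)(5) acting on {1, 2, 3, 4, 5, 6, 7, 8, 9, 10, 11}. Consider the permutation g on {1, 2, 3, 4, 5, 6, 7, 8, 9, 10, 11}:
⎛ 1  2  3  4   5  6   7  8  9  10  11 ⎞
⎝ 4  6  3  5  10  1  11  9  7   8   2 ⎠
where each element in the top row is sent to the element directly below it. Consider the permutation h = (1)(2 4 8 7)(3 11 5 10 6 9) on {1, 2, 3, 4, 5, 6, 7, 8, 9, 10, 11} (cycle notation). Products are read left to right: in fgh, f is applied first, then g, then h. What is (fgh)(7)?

11

Chase 7: f(7) = 3; g(3) = 3; h(3) = 11. Hence (fgh)(7) = 11.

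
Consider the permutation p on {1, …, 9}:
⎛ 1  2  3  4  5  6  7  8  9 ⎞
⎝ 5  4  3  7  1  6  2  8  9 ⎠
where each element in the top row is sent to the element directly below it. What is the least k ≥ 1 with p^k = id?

Decomposing into disjoint cycles gives cycle lengths 3, 2, 1, 1, 1, 1.
Since disjoint cycles commute, ord(p) = lcm(3, 2) = 6.

6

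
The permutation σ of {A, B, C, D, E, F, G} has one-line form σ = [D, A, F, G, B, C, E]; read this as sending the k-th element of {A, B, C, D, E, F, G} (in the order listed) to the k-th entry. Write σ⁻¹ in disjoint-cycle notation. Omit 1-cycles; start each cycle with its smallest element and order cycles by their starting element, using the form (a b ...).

First write σ in disjoint cycles: (A D G E B)(C F).
The inverse reverses every cycle; in canonical form, σ⁻¹ = (A B E G D)(C F).

(A B E G D)(C F)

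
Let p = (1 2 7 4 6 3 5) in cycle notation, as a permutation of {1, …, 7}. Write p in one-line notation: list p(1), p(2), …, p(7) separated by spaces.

Image by image: 1↦2, 2↦7, 3↦5, 4↦6, 5↦1, 6↦3, 7↦4.
Listing these in domain order gives 2 7 5 6 1 3 4.

2 7 5 6 1 3 4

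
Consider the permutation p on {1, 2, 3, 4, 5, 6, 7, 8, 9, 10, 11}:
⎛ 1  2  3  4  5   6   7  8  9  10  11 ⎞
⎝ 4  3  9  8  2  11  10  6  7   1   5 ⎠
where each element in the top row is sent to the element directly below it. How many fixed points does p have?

0

No element satisfies p(x) = x, so there are 0 fixed points.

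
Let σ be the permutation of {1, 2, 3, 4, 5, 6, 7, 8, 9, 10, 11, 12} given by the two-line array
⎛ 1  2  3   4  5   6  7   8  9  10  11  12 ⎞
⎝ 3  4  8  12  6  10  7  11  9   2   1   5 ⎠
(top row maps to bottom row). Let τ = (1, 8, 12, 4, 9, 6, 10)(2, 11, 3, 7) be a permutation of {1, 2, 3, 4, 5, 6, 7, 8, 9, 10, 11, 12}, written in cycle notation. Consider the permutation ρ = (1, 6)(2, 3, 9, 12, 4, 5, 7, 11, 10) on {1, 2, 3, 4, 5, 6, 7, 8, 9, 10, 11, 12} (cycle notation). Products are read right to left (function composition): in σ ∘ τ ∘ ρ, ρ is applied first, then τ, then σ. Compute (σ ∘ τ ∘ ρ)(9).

(σ ∘ τ ∘ ρ)(9) = σ(τ(ρ(9))). ρ(9) = 12, then τ(12) = 4, then σ(4) = 12, so the result is 12.

12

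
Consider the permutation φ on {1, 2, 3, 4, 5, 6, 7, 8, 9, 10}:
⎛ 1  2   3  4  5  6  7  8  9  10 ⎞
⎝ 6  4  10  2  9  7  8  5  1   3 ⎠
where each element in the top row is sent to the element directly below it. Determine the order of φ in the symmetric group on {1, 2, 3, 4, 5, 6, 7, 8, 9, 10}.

6

The disjoint-cycle form of φ has cycle lengths 6, 2, 2.
Since disjoint cycles commute, ord(φ) = lcm(6, 2, 2) = 6.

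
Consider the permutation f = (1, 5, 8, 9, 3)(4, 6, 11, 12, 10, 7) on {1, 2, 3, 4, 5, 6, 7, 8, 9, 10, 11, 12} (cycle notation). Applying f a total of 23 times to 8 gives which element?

8 lies in the 5-cycle (1, 5, 8, 9, 3).
Since the cycle has length 5, f^23 acts on it the same as f^3 (23 mod 5 = 3).
Stepping 3 places around the cycle: 8 → 9 → 3 → 1.

1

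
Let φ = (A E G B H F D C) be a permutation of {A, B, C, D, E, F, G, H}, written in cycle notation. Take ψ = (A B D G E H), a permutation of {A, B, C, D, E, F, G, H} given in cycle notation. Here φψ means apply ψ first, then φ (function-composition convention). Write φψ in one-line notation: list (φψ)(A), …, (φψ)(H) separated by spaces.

For each element, apply ψ then φ: A → B → H; B → D → C; C → C → A; D → G → B; E → H → F; F → F → D; G → E → G; H → A → E.
So φψ in one-line form is H C A B F D G E.

H C A B F D G E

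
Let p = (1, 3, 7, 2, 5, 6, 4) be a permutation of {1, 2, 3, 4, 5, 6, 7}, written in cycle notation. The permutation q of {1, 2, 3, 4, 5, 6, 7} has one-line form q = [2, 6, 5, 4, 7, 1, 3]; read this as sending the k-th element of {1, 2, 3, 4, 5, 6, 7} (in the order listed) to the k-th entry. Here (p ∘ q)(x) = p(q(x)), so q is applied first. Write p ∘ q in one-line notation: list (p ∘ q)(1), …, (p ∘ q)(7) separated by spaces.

Chase each element through q then p: 1 → 2 → 5; 2 → 6 → 4; 3 → 5 → 6; 4 → 4 → 1; 5 → 7 → 2; 6 → 1 → 3; 7 → 3 → 7.
Collecting the images, p ∘ q = [5 4 6 1 2 3 7].

5 4 6 1 2 3 7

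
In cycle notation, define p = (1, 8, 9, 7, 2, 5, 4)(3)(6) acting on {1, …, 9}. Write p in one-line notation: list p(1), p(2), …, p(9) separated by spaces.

8 5 3 1 4 6 2 9 7

Image by image: 1→8, 2→5, 3→3, 4→1, 5→4, 6→6, 7→2, 8→9, 9→7.
So the one-line form is 8 5 3 1 4 6 2 9 7.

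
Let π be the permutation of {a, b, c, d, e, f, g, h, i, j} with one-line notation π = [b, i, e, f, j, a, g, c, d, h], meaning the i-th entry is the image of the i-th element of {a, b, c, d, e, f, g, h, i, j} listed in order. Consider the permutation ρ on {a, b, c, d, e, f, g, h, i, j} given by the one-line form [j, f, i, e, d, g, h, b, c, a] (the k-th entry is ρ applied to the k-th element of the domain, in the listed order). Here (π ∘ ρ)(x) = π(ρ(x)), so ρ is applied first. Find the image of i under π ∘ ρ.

First apply ρ: ρ(i) = c, then π(c) = e. Thus (π ∘ ρ)(i) = e.

e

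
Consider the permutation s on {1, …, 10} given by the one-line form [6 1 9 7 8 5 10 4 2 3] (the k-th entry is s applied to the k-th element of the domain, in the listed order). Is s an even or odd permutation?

In disjoint-cycle form the cycle lengths are 10.
A cycle of length ℓ contributes ℓ−1 transpositions, so s is a product of 9 transpositions — odd.

odd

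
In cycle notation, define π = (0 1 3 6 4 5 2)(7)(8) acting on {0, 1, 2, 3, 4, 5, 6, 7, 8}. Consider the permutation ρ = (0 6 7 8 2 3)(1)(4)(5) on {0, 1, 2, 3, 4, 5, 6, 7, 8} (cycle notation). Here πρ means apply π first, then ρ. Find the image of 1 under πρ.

First apply π: π(1) = 3, then ρ(3) = 0. Thus (πρ)(1) = 0.

0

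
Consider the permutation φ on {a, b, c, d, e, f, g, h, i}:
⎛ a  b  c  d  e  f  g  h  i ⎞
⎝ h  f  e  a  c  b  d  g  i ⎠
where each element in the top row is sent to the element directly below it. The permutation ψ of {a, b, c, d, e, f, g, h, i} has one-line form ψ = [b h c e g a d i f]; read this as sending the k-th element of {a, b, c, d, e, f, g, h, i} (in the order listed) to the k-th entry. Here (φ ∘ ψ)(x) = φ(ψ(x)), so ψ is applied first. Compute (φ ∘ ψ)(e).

d

ψ(e) = g, then φ(g) = d; composing gives (φ ∘ ψ)(e) = d.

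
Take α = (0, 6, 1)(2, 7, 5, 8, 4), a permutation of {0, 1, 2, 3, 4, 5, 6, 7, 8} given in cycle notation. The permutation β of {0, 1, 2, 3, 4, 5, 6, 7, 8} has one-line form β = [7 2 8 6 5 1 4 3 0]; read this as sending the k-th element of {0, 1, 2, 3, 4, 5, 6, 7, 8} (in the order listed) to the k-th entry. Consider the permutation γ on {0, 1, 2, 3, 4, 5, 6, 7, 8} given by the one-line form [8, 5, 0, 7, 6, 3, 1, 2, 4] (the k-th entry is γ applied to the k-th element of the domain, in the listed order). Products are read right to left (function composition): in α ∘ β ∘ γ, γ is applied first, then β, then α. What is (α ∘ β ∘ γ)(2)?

(α ∘ β ∘ γ)(2) = α(β(γ(2))). γ(2) = 0, then β(0) = 7, then α(7) = 5, so the result is 5.

5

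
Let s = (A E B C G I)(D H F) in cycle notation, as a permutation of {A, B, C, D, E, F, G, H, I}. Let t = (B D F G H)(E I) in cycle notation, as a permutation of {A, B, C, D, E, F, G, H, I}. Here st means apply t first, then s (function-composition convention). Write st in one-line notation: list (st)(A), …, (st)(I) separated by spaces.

E H G D A I F C B

For each element, apply t then s: A → A → E; B → D → H; C → C → G; D → F → D; E → I → A; F → G → I; G → H → F; H → B → C; I → E → B.
So st in one-line form is E H G D A I F C B.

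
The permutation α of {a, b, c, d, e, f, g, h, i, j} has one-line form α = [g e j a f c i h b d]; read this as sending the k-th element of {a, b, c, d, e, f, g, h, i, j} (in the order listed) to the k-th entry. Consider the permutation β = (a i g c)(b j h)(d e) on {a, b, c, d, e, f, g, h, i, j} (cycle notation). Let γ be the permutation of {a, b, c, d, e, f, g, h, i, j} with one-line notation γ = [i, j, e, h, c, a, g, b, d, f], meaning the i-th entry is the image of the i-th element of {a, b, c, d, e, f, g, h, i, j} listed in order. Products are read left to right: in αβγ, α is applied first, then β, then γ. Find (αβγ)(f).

(αβγ)(f) = γ(β(α(f))). α(f) = c, then β(c) = a, then γ(a) = i, so the result is i.

i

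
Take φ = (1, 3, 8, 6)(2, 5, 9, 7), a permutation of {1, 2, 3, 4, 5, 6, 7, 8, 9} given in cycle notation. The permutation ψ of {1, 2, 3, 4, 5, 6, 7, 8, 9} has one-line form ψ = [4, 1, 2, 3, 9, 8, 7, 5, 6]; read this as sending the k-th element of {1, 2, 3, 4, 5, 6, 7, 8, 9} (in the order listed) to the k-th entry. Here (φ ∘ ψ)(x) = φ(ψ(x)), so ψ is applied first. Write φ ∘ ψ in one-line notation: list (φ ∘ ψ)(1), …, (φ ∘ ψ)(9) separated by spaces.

4 3 5 8 7 6 2 9 1

Chase each element through ψ then φ: 1 → 4 → 4; 2 → 1 → 3; 3 → 2 → 5; 4 → 3 → 8; 5 → 9 → 7; 6 → 8 → 6; 7 → 7 → 2; 8 → 5 → 9; 9 → 6 → 1.
So φ ∘ ψ in one-line form is 4 3 5 8 7 6 2 9 1.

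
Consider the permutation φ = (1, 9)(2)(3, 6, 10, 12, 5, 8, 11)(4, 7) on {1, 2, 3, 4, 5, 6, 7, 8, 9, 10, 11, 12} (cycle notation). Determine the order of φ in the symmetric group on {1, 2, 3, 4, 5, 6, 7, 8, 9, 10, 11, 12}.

The cycle type of φ is (7, 2, 2, 1).
The order is lcm(7, 2, 2) = 14.

14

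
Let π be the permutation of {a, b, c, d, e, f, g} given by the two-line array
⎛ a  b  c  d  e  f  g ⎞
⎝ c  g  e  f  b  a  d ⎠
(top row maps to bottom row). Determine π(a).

The entry below a in the array is c, so π(a) = c.

c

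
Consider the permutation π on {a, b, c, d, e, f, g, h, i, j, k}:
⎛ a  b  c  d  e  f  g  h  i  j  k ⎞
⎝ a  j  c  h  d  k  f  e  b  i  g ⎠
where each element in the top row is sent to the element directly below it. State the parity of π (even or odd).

In disjoint-cycle form the cycle lengths are 3, 3, 3, 1, 1.
A cycle of length ℓ contributes ℓ−1 transpositions, so π is a product of 2 + 2 + 2 = 6 transpositions — even.

even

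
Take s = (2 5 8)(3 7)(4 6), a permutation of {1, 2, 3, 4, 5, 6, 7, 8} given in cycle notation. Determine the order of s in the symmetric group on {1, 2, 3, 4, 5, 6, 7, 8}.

6

The cycle type of s is (3, 2, 2, 1).
Since disjoint cycles commute, ord(s) = lcm(3, 2, 2) = 6.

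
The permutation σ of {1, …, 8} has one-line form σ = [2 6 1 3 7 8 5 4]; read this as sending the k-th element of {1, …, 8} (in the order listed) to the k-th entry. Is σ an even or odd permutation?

even

In disjoint-cycle form the cycle lengths are 6, 2.
A cycle of length ℓ contributes ℓ−1 transpositions, so σ is a product of 5 + 1 = 6 transpositions — even.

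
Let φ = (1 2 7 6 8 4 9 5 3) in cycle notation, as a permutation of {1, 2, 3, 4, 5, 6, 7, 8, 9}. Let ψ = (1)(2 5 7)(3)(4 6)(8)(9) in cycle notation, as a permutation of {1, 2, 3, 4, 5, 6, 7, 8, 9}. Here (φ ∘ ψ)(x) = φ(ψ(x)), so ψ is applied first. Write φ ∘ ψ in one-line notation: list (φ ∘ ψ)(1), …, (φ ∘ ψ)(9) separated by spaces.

2 3 1 8 6 9 7 4 5

(φ ∘ ψ)(x) = φ(ψ(x)). Computing each image: φ(ψ(1)) = φ(1) = 2, φ(ψ(2)) = φ(5) = 3, φ(ψ(3)) = φ(3) = 1, φ(ψ(4)) = φ(6) = 8, φ(ψ(5)) = φ(7) = 6, φ(ψ(6)) = φ(4) = 9, φ(ψ(7)) = φ(2) = 7, φ(ψ(8)) = φ(8) = 4, φ(ψ(9)) = φ(9) = 5.
Hence φ ∘ ψ = [2 3 1 8 6 9 7 4 5].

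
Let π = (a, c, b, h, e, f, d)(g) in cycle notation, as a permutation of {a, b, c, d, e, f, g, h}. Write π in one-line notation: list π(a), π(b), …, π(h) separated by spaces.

c h b a f d g e

Each element maps to the next entry in its cycle (wrapping to the front): a→c, b→h, c→b, d→a, e→f, f→d, g→g, h→e.
So the one-line form is c h b a f d g e.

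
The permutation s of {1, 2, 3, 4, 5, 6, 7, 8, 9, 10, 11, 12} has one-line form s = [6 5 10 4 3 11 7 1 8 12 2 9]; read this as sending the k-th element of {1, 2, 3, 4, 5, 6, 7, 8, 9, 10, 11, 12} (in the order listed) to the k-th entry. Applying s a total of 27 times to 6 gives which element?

9

Tracing 6 → 11 → … returns to 6 after 10 steps, so 6 lies in a 10-cycle (1 6 11 2 5 3 10 12 9 8).
Powers repeat with period 10 on this cycle, and 27 mod 10 = 7, so s^27(6) = s^7(6).
Advancing 7 steps from 6: 6 → 11 → 2 → 5 → 3 → 10 → 12 → 9.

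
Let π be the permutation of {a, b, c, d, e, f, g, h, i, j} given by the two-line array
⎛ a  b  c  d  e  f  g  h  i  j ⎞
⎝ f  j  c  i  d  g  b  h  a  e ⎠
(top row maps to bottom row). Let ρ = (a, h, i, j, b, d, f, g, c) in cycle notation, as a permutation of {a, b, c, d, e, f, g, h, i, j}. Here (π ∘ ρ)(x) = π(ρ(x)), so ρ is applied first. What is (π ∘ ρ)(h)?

a

(π ∘ ρ)(h) = π(ρ(h)). ρ(h) = i, then π(i) = a. So (π ∘ ρ)(h) = a.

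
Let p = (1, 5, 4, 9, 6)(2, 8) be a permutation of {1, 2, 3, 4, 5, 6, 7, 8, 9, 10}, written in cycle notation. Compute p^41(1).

1 lies in the 5-cycle (1, 5, 4, 9, 6).
Powers repeat with period 5 on this cycle, and 41 mod 5 = 1, so p^41(1) = p^1(1).
Stepping 1 place around the cycle: 1 → 5.

5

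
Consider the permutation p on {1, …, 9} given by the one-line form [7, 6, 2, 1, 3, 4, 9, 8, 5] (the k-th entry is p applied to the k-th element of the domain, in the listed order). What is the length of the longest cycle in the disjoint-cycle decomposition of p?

Decomposing into disjoint cycles gives (1 7 9 5 3 2 6 4); the longest has length 8.

8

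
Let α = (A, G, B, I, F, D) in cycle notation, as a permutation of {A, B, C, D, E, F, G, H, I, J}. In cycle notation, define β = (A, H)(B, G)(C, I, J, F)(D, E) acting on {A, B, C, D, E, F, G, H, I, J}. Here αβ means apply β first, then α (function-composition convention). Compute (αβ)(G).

β(G) = B, then α(B) = I; composing gives (αβ)(G) = I.

I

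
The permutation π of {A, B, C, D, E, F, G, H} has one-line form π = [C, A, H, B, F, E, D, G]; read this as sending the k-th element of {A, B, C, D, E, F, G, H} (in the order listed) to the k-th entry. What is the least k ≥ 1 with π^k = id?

Writing π as disjoint cycles, the cycle lengths are 6, 2.
The order is lcm(6, 2) = 6.

6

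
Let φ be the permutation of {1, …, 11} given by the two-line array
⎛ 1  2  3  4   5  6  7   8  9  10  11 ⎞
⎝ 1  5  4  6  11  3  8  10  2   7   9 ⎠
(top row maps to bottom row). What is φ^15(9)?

Tracing 9 → 2 → … returns to 9 after 4 steps, so 9 lies in a 4-cycle (2, 5, 11, 9).
Powers repeat with period 4 on this cycle, and 15 mod 4 = 3, so φ^15(9) = φ^3(9).
Stepping 3 places around the cycle: 9 → 2 → 5 → 11.

11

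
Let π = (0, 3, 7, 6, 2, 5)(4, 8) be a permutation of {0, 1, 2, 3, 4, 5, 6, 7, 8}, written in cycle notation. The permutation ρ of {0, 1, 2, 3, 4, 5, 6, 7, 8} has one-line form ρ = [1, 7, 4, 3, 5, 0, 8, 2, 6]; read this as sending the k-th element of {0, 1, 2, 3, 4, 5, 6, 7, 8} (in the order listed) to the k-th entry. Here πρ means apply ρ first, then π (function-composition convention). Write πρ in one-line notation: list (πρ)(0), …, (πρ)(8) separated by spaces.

(πρ)(x) = π(ρ(x)). Computing each image: π(ρ(0)) = π(1) = 1, π(ρ(1)) = π(7) = 6, π(ρ(2)) = π(4) = 8, π(ρ(3)) = π(3) = 7, π(ρ(4)) = π(5) = 0, π(ρ(5)) = π(0) = 3, π(ρ(6)) = π(8) = 4, π(ρ(7)) = π(2) = 5, π(ρ(8)) = π(6) = 2.
Hence πρ = [1 6 8 7 0 3 4 5 2].

1 6 8 7 0 3 4 5 2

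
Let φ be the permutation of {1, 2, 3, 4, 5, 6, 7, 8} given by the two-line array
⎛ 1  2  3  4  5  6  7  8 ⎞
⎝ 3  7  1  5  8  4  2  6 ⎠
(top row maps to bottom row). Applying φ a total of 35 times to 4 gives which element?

6

Tracing 4 → 5 → … returns to 4 after 4 steps, so 4 lies in a 4-cycle (4 5 8 6).
On a 4-cycle, φ^4 is the identity, so φ^35 = φ^3 there (35 ≡ 3 mod 4).
Stepping 3 places around the cycle: 4 → 5 → 8 → 6.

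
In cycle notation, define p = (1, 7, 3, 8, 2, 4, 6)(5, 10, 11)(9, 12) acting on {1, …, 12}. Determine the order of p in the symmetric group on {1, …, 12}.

42

The cycle type of p is (7, 3, 2).
The order is lcm(7, 3, 2) = 42.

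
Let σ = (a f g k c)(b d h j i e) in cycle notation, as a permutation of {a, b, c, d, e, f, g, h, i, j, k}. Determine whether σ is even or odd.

odd

The cycle lengths are 6, 5.
A cycle is odd iff its length is even; σ has 1 even-length cycle, so sgn(σ) = (−1)^1 and σ is odd.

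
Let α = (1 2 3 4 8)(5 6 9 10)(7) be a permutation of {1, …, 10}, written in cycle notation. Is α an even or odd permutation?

odd

The cycle lengths are 5, 4, 1.
A cycle is odd iff its length is even; α has 1 even-length cycle, so sgn(α) = (−1)^1 and α is odd.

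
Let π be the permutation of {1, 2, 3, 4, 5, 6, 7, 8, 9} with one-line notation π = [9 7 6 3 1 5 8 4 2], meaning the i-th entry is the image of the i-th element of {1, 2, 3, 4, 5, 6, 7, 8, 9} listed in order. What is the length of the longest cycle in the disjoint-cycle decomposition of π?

Decomposing into disjoint cycles gives (1 9 2 7 8 4 3 6 5); the longest has length 9.

9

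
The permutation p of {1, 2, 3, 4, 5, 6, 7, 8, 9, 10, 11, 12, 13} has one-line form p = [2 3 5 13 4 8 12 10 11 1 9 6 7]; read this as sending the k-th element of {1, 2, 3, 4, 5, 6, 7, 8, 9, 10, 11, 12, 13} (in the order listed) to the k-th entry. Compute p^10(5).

Tracing 5 → 4 → … returns to 5 after 11 steps, so 5 lies in an 11-cycle (1 2 3 5 4 13 7 12 6 8 10).
Stepping 10 places around the cycle: 5 → 4 → 13 → 7 → 12 → 6 → 8 → 10 → 1 → 2 → 3.

3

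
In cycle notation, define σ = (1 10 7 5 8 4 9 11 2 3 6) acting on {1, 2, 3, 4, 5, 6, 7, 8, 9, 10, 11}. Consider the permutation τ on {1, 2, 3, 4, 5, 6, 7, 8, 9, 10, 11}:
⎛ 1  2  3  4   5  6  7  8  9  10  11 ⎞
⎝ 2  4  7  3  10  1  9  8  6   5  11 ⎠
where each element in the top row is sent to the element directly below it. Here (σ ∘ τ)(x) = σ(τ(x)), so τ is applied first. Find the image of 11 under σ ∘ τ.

2

(σ ∘ τ)(11) = σ(τ(11)). τ(11) = 11, then σ(11) = 2. So (σ ∘ τ)(11) = 2.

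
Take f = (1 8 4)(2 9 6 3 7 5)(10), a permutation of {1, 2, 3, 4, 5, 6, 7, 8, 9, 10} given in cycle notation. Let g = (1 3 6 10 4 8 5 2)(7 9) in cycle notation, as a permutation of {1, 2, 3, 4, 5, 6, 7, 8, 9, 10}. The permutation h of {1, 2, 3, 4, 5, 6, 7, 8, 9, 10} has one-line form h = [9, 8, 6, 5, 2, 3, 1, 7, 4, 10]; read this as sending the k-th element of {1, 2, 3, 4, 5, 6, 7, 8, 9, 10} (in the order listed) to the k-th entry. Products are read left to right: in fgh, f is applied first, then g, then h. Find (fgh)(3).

(fgh)(3) = h(g(f(3))). f(3) = 7, then g(7) = 9, then h(9) = 4, so the result is 4.

4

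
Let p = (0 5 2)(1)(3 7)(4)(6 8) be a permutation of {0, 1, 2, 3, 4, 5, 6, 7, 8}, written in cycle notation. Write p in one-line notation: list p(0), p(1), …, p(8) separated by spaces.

Image by image: 0↦5, 1↦1, 2↦0, 3↦7, 4↦4, 5↦2, 6↦8, 7↦3, 8↦6.
So the one-line form is 5 1 0 7 4 2 8 3 6.

5 1 0 7 4 2 8 3 6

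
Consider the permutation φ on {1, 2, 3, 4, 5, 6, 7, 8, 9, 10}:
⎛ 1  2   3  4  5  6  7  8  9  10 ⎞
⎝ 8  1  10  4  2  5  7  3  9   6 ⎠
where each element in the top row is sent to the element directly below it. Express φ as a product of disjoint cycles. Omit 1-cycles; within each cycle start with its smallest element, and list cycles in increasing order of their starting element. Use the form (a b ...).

Start at 1 and follow images: 1 → 8 → 3 → 10 → 6 → 5 → 2 → 1, giving the cycle (1 8 3 10 6 5 2).
Continuing from each remaining unvisited element yields (1 8 3 10 6 5 2).

(1 8 3 10 6 5 2)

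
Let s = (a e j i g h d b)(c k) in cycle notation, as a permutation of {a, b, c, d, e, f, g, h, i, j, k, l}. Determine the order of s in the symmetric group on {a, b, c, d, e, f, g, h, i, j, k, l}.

The disjoint cycles have lengths 8, 2, 1, 1.
Since disjoint cycles commute, ord(s) = lcm(8, 2) = 8.

8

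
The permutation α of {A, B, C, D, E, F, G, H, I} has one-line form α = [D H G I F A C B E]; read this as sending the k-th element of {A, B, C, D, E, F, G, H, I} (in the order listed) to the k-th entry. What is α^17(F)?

D

Tracing F → A → … returns to F after 5 steps, so F lies in a 5-cycle (A, D, I, E, F).
On a 5-cycle, α^5 is the identity, so α^17 = α^2 there (17 ≡ 2 mod 5).
Stepping 2 places around the cycle: F → A → D.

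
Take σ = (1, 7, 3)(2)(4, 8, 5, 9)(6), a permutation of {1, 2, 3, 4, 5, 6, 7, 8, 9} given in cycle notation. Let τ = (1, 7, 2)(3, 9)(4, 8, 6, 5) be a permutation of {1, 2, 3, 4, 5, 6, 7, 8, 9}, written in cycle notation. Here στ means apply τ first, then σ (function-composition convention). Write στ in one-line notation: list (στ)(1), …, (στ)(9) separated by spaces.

(στ)(x) = σ(τ(x)). Computing each image: σ(τ(1)) = σ(7) = 3, σ(τ(2)) = σ(1) = 7, σ(τ(3)) = σ(9) = 4, σ(τ(4)) = σ(8) = 5, σ(τ(5)) = σ(4) = 8, σ(τ(6)) = σ(5) = 9, σ(τ(7)) = σ(2) = 2, σ(τ(8)) = σ(6) = 6, σ(τ(9)) = σ(3) = 1.
Hence στ = [3 7 4 5 8 9 2 6 1].

3 7 4 5 8 9 2 6 1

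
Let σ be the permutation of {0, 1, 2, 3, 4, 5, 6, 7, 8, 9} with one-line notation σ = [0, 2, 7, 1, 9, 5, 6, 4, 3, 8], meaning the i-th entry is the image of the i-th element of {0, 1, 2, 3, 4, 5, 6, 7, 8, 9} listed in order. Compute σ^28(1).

1

Tracing 1 → 2 → … returns to 1 after 7 steps, so 1 lies in a 7-cycle (1, 2, 7, 4, 9, 8, 3).
Powers repeat with period 7 on this cycle, and 28 mod 7 = 0, so σ^28(1) = σ^0(1).
So σ^28(1) = 1.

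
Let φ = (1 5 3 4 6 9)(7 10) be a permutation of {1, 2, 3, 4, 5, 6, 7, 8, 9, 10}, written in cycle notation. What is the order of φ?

6

The cycle type of φ is (6, 2, 1, 1).
The order of φ is the least common multiple of its cycle lengths: lcm(6, 2) = 6.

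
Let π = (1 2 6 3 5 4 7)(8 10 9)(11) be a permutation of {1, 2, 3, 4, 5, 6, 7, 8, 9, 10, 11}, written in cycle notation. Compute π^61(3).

2

3 lies in the 7-cycle (1 2 6 3 5 4 7).
On a 7-cycle, π^7 is the identity, so π^61 = π^5 there (61 ≡ 5 mod 7).
Stepping 5 places around the cycle: 3 → 5 → 4 → 7 → 1 → 2.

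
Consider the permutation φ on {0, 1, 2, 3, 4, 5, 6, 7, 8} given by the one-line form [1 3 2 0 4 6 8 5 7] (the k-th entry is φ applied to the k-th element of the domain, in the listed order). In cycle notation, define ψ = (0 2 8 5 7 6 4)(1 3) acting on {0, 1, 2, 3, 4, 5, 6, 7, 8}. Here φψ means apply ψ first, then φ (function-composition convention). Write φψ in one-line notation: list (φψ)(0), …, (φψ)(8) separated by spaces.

2 0 7 3 1 5 4 8 6

For each element, apply ψ then φ: 0 → 2 → 2; 1 → 3 → 0; 2 → 8 → 7; 3 → 1 → 3; 4 → 0 → 1; 5 → 7 → 5; 6 → 4 → 4; 7 → 6 → 8; 8 → 5 → 6.
Collecting the images, φψ = [2 0 7 3 1 5 4 8 6].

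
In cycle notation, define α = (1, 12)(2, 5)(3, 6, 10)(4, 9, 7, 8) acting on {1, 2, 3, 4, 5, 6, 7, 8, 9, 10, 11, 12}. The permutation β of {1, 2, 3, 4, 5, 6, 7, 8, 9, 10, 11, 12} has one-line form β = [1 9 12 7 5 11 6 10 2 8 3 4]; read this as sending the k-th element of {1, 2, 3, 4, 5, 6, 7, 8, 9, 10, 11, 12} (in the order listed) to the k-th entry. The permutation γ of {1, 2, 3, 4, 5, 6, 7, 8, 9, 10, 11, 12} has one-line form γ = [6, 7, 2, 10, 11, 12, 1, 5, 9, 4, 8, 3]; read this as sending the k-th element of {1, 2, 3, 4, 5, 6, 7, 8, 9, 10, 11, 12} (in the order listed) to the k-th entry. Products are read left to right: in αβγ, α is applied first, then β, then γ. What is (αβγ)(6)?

Apply the permutations in order: α(6) = 10, then β(10) = 8, then γ(8) = 5. So (αβγ)(6) = 5.

5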